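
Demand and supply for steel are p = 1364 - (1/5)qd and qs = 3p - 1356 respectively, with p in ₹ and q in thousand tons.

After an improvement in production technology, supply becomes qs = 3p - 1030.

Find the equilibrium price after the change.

Solve the original market: 6820 - 5p = 3p - 1356, hence p = 1022 and q = 1710.
The shock moves the curves to qd = 6820 - 5p and qs = 3p - 1030.
New equilibrium: 6820 - 5p = 3p - 1030 ⇒ 7850 = 8p ⇒ p = 981.25, q = 1913.75.

981.25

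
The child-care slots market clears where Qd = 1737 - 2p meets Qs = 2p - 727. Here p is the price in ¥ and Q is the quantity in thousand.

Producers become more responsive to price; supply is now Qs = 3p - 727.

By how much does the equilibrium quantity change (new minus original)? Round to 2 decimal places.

+246.40

Original equilibrium: 1737 - 2p = 2p - 727 gives 2464 = 4p, so p = 616 and Q = 505.
The new curves are Qd = 1737 - 2p (demand) and Qs = 3p - 727 (supply).
Equate the new curves: 1737 - 2p = 3p - 727, giving 2464 = 5p, p = 492.8, Q = 751.4.
ΔQ = 751.4 − 505 = +246.40.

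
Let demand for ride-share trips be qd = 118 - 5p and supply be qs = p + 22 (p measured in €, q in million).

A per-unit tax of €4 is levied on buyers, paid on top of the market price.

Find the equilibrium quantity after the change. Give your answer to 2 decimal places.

34.67

Solve the original market: 118 - 5p = p + 22, hence p = 16 and q = 38.
Since buyers pay the price plus the tax, the effective demand curve becomes qd = 98 - 5p.
Clearing the new market: 98 - 5p = p + 22, so p = 38/3 ≈ 12.6667 and q = 104/3 ≈ 34.6667.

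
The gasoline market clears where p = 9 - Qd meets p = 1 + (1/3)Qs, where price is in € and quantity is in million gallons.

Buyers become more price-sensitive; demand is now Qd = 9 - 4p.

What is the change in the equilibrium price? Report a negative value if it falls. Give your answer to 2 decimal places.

Initially, 9 - p = 3p - 3, so 12 = 4p and p = 3, Q = 6.
The new curves are Qd = 9 - 4p (demand) and Qs = 3p - 3 (supply).
Clearing the new market: 9 - 4p = 3p - 3, so p = 12/7 ≈ 1.7143 and Q = 15/7 ≈ 2.1429.
Δp = 1.7143 − 3 = -1.29.

-1.29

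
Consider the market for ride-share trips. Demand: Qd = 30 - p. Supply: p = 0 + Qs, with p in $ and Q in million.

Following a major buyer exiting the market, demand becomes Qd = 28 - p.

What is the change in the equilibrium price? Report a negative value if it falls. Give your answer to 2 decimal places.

Initially, 30 - p = p, so 30 = 2p and p = 15, Q = 15.
With the change applied: demand Qd = 28 - p, supply Qs = p.
New equilibrium: 28 - p = p ⇒ 28 = 2p ⇒ p = 14, Q = 14.
Δp = 14 − 15 = -1.00.

-1.00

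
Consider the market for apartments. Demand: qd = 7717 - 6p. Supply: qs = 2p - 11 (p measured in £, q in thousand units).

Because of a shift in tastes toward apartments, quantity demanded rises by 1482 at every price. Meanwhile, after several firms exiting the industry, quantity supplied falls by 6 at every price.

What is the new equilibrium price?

1152

Before the shock: 7717 - 6p = 2p - 11 ⇒ 7728 = 8p ⇒ p = 966, q = 1921.
After the shift, demand is qd = 9199 - 6p and supply is qs = 2p - 17.
New equilibrium: 9199 - 6p = 2p - 17 ⇒ 9216 = 8p ⇒ p = 1152, q = 2287.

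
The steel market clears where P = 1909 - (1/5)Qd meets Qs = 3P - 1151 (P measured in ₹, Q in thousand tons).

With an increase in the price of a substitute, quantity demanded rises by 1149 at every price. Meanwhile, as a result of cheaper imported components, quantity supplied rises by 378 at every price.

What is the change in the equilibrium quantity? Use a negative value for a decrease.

+667.125

Original equilibrium: 9545 - 5P = 3P - 1151 gives 10696 = 8P, so P = 1337 and Q = 2860.
The shock moves the curves to Qd = 10694 - 5P and Qs = 3P - 773.
New equilibrium: 10694 - 5P = 3P - 773 ⇒ 11467 = 8P ⇒ P = 1433.375, Q = 3527.125.
ΔQ = 3527.125 − 2860 = +667.125.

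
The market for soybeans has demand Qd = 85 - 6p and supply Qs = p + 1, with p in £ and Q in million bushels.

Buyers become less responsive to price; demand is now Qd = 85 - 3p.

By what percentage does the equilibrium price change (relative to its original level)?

+75

Before the shock: 85 - 6p = p + 1 ⇒ 84 = 7p ⇒ p = 12, Q = 13.
After the shift, demand is Qd = 85 - 3p and supply is Qs = p + 1.
Equate the new curves: 85 - 3p = p + 1, giving 84 = 4p, p = 21, Q = 22.
%Δp = (21 − 12) / 12 × 100 = +75%.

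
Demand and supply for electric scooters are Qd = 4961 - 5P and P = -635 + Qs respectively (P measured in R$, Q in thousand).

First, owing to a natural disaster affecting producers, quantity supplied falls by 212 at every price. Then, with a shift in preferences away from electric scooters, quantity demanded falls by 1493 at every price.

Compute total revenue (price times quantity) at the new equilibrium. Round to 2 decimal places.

Solve the original market: 4961 - 5P = P + 635, hence P = 721 and Q = 1356.
After the shift, demand is Qd = 3468 - 5P and supply is Qs = P + 423.
New equilibrium: 3468 - 5P = P + 423 ⇒ 3045 = 6P ⇒ P = 507.5, Q = 930.5.
New expenditure = 507.5 × 930.5 = 472228.75.

472228.75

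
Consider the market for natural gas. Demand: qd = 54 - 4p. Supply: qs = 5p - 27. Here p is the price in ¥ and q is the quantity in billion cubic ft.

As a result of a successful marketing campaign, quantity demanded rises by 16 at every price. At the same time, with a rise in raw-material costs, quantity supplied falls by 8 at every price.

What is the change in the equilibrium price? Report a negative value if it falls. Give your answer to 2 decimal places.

+2.67

Before the shock: 54 - 4p = 5p - 27 ⇒ 81 = 9p ⇒ p = 9, q = 18.
With the change applied: demand qd = 70 - 4p, supply qs = 5p - 35.
Setting them equal: 70 - 4p = 5p - 35 → 105 = 9p, so p = 35/3 ≈ 11.6667 and q = 70/3 ≈ 23.3333.
Δp = 11.6667 − 9 = +2.67.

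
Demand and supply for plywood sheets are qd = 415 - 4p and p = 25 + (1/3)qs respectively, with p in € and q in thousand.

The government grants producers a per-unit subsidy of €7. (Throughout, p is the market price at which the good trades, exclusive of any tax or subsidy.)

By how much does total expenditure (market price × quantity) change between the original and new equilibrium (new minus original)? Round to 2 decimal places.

+399.00

Initially, 415 - 4p = 3p - 75, so 490 = 7p and p = 70, q = 135.
Since sellers receive the price plus the subsidy, the effective supply curve becomes qs = 3p - 54.
Equate the new curves: 415 - 4p = 3p - 54, giving 469 = 7p, p = 67, q = 147.
Expenditure moves from 70×135 = 9450 to 67×147 = 9849; change = +399.00.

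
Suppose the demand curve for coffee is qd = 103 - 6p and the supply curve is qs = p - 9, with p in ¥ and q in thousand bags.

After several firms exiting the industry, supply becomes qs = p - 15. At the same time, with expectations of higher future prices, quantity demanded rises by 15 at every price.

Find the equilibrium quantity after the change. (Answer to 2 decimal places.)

Before the shock: 103 - 6p = p - 9 ⇒ 112 = 7p ⇒ p = 16, q = 7.
The shock moves the curves to qd = 118 - 6p and qs = p - 15.
Setting them equal: 118 - 6p = p - 15 → 133 = 7p, so p = 19 and q = 4.

4.00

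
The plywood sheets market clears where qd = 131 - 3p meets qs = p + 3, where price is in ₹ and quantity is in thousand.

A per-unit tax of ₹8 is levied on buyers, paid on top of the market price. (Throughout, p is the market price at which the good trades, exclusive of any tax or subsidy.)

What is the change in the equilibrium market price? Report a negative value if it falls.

Solve the original market: 131 - 3p = p + 3, hence p = 32 and q = 35.
Since buyers pay the price plus the tax, the effective demand curve becomes qd = 107 - 3p.
Equate the new curves: 107 - 3p = p + 3, giving 104 = 4p, p = 26, q = 29.
Δp = 26 − 32 = -6.

-6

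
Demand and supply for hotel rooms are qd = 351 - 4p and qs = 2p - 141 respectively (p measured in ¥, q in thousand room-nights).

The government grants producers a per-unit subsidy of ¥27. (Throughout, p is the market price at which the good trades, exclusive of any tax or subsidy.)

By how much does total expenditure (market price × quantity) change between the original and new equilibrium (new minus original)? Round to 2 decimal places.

+2421.00

Solve the original market: 351 - 4p = 2p - 141, hence p = 82 and q = 23.
Since sellers receive the price plus the subsidy, the effective supply curve becomes qs = 2p - 87.
Clearing the new market: 351 - 4p = 2p - 87, so p = 73 and q = 59.
Expenditure moves from 82×23 = 1886 to 73×59 = 4307; change = +2421.00.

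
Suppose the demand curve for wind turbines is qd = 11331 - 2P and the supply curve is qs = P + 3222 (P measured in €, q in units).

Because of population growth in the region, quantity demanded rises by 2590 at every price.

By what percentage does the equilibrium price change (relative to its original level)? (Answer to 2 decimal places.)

Original equilibrium: 11331 - 2P = P + 3222 gives 8109 = 3P, so P = 2703 and q = 5925.
With the change applied: demand qd = 13921 - 2P, supply qs = P + 3222.
New equilibrium: 13921 - 2P = P + 3222 ⇒ 10699 = 3P ⇒ P = 10699/3 ≈ 3566.3333, q = 20365/3 ≈ 6788.3333.
%ΔP = (3566.3333 − 2703) / 2703 × 100 = +31.94%.

+31.94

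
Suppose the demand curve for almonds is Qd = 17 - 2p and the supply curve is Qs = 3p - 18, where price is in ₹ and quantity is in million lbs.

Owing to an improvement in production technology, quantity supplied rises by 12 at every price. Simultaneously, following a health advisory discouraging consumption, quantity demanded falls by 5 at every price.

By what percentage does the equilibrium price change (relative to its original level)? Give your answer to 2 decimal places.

-48.57

Initially, 17 - 2p = 3p - 18, so 35 = 5p and p = 7, Q = 3.
The new curves are Qd = 12 - 2p (demand) and Qs = 3p - 6 (supply).
Clearing the new market: 12 - 2p = 3p - 6, so p = 3.6 and Q = 4.8.
%Δp = (3.6 − 7) / 7 × 100 = -48.57%.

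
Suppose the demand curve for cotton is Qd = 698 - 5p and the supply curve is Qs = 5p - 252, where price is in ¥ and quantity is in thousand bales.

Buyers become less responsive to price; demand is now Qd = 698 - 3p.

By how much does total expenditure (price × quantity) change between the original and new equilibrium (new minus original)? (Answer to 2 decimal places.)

Initially, 698 - 5p = 5p - 252, so 950 = 10p and p = 95, Q = 223.
After the shift, demand is Qd = 698 - 3p and supply is Qs = 5p - 252.
Equate the new curves: 698 - 3p = 5p - 252, giving 950 = 8p, p = 118.75, Q = 341.75.
Expenditure moves from 95×223 = 21185 to 118.75×341.75 = 40582.8125; change = +19397.81.

+19397.81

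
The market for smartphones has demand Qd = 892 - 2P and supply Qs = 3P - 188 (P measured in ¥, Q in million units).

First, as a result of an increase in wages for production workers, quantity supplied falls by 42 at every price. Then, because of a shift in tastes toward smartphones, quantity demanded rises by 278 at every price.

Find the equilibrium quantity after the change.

610

Before the shock: 892 - 2P = 3P - 188 ⇒ 1080 = 5P ⇒ P = 216, Q = 460.
After the shift, demand is Qd = 1170 - 2P and supply is Qs = 3P - 230.
New equilibrium: 1170 - 2P = 3P - 230 ⇒ 1400 = 5P ⇒ P = 280, Q = 610.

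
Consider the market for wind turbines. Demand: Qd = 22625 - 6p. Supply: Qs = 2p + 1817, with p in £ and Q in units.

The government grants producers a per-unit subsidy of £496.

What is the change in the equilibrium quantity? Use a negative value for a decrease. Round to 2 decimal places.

+744.00

Before the shock: 22625 - 6p = 2p + 1817 ⇒ 20808 = 8p ⇒ p = 2601, Q = 7019.
Since sellers receive the price plus the subsidy, the effective supply curve becomes Qs = 2p + 2809.
Setting them equal: 22625 - 6p = 2p + 2809 → 19816 = 8p, so p = 2477 and Q = 7763.
ΔQ = 7763 − 7019 = +744.00.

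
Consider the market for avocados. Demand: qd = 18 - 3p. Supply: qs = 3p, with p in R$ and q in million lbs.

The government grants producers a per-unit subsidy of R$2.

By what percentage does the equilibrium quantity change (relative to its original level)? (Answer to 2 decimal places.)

Original equilibrium: 18 - 3p = 3p gives 18 = 6p, so p = 3 and q = 9.
Since sellers receive the price plus the subsidy, the effective supply curve becomes qs = 3p + 6.
New equilibrium: 18 - 3p = 3p + 6 ⇒ 12 = 6p ⇒ p = 2, q = 12.
%Δq = (12 − 9) / 9 × 100 = +33.33%.

+33.33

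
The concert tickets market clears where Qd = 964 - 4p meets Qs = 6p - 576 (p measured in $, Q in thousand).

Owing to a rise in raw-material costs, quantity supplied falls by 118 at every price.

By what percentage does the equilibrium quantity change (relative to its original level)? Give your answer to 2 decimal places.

-13.56

Initially, 964 - 4p = 6p - 576, so 1540 = 10p and p = 154, Q = 348.
The new curves are Qd = 964 - 4p (demand) and Qs = 6p - 694 (supply).
Equate the new curves: 964 - 4p = 6p - 694, giving 1658 = 10p, p = 165.8, Q = 300.8.
%ΔQ = (300.8 − 348) / 348 × 100 = -13.56%.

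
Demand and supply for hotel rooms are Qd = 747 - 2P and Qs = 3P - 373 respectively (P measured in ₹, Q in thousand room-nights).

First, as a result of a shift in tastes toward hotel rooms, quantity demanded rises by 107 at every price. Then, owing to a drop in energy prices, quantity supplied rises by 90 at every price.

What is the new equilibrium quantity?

399.2

Solve the original market: 747 - 2P = 3P - 373, hence P = 224 and Q = 299.
The shock moves the curves to Qd = 854 - 2P and Qs = 3P - 283.
Equate the new curves: 854 - 2P = 3P - 283, giving 1137 = 5P, P = 227.4, Q = 399.2.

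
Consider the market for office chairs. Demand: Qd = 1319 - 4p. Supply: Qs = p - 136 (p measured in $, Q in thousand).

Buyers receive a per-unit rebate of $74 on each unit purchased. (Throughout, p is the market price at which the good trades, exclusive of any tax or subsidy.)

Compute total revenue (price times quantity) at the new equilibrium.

75012.84

Original equilibrium: 1319 - 4p = p - 136 gives 1455 = 5p, so p = 291 and Q = 155.
Since buyers' out-of-pocket price is the market price minus the rebate, the effective demand curve becomes Qd = 1615 - 4p.
New equilibrium: 1615 - 4p = p - 136 ⇒ 1751 = 5p ⇒ p = 350.2, Q = 214.2.
New expenditure = 350.2 × 214.2 = 75012.84.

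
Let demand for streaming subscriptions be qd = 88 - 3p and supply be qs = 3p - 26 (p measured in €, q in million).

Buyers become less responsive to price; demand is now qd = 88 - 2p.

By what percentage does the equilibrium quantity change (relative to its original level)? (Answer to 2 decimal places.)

Before the shock: 88 - 3p = 3p - 26 ⇒ 114 = 6p ⇒ p = 19, q = 31.
The shock moves the curves to qd = 88 - 2p and qs = 3p - 26.
Equate the new curves: 88 - 2p = 3p - 26, giving 114 = 5p, p = 22.8, q = 42.4.
%Δq = (42.4 − 31) / 31 × 100 = +36.77%.

+36.77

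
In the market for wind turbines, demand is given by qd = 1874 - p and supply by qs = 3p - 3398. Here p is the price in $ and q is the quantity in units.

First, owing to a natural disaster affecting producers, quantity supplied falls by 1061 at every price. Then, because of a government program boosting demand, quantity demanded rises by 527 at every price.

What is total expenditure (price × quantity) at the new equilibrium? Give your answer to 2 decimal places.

1176490.00

Before the shock: 1874 - p = 3p - 3398 ⇒ 5272 = 4p ⇒ p = 1318, q = 556.
After the shift, demand is qd = 2401 - p and supply is qs = 3p - 4459.
Clearing the new market: 2401 - p = 3p - 4459, so p = 1715 and q = 686.
New expenditure = 1715 × 686 = 1176490.00.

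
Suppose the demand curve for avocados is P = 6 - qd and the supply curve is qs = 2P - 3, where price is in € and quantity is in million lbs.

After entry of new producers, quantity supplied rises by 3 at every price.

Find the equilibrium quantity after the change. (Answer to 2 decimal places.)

Solve the original market: 6 - P = 2P - 3, hence P = 3 and q = 3.
The shock moves the curves to qd = 6 - P and qs = 2P.
Equate the new curves: 6 - P = 2P, giving 6 = 3P, P = 2, q = 4.

4.00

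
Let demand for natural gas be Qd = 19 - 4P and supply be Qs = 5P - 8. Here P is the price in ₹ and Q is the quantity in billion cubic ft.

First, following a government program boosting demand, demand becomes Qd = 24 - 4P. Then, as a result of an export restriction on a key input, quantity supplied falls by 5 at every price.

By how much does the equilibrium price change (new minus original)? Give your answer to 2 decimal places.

+1.11

Original equilibrium: 19 - 4P = 5P - 8 gives 27 = 9P, so P = 3 and Q = 7.
With the change applied: demand Qd = 24 - 4P, supply Qs = 5P - 13.
New equilibrium: 24 - 4P = 5P - 13 ⇒ 37 = 9P ⇒ P = 37/9 ≈ 4.1111, Q = 68/9 ≈ 7.5556.
ΔP = 4.1111 − 3 = +1.11.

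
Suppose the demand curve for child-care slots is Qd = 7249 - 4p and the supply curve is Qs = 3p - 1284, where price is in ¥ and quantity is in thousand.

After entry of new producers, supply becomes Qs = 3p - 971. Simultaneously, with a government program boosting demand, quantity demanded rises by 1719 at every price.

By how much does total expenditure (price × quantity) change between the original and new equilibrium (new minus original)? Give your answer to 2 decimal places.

Before the shock: 7249 - 4p = 3p - 1284 ⇒ 8533 = 7p ⇒ p = 1219, Q = 2373.
With the change applied: demand Qd = 8968 - 4p, supply Qs = 3p - 971.
New equilibrium: 8968 - 4p = 3p - 971 ⇒ 9939 = 7p ⇒ p = 9939/7 ≈ 1419.8571, Q = 23020/7 ≈ 3288.5714.
Expenditure moves from 1219×2373 = 2892687 to 1419.8571×3288.5714 = 4669301.6327; change = +1776614.63.

+1776614.63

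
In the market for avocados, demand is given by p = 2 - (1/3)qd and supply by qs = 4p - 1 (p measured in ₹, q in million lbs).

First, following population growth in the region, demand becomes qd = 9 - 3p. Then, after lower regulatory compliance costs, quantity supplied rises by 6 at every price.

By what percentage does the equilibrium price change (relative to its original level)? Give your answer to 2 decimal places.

-42.86

Initially, 6 - 3p = 4p - 1, so 7 = 7p and p = 1, q = 3.
The shock moves the curves to qd = 9 - 3p and qs = 4p + 5.
Setting them equal: 9 - 3p = 4p + 5 → 4 = 7p, so p = 4/7 ≈ 0.5714 and q = 51/7 ≈ 7.2857.
%Δp = (0.5714 − 1) / 1 × 100 = -42.86%.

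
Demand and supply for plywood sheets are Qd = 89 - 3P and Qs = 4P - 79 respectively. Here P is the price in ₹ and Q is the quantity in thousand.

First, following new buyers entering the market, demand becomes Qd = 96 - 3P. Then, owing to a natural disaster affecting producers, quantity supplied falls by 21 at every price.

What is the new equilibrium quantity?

12

Initially, 89 - 3P = 4P - 79, so 168 = 7P and P = 24, Q = 17.
The shock moves the curves to Qd = 96 - 3P and Qs = 4P - 100.
New equilibrium: 96 - 3P = 4P - 100 ⇒ 196 = 7P ⇒ P = 28, Q = 12.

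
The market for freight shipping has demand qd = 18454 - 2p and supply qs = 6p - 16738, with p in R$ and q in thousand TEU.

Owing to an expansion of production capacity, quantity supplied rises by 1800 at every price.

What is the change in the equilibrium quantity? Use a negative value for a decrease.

Before the shock: 18454 - 2p = 6p - 16738 ⇒ 35192 = 8p ⇒ p = 4399, q = 9656.
After the shift, demand is qd = 18454 - 2p and supply is qs = 6p - 14938.
Setting them equal: 18454 - 2p = 6p - 14938 → 33392 = 8p, so p = 4174 and q = 10106.
Δq = 10106 − 9656 = +450.

+450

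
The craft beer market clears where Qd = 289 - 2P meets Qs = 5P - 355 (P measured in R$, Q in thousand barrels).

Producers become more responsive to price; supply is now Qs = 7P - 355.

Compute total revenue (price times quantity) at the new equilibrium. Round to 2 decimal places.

10439.16

Solve the original market: 289 - 2P = 5P - 355, hence P = 92 and Q = 105.
The new curves are Qd = 289 - 2P (demand) and Qs = 7P - 355 (supply).
Setting them equal: 289 - 2P = 7P - 355 → 644 = 9P, so P = 644/9 ≈ 71.5556 and Q = 1313/9 ≈ 145.8889.
New expenditure = 71.5556 × 145.8889 = 10439.16.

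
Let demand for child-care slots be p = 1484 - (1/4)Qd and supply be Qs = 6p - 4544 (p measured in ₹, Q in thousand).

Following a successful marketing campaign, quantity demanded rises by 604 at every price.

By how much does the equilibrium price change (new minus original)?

Before the shock: 5936 - 4p = 6p - 4544 ⇒ 10480 = 10p ⇒ p = 1048, Q = 1744.
After the shift, demand is Qd = 6540 - 4p and supply is Qs = 6p - 4544.
New equilibrium: 6540 - 4p = 6p - 4544 ⇒ 11084 = 10p ⇒ p = 1108.4, Q = 2106.4.
Δp = 1108.4 − 1048 = +60.4.

+60.4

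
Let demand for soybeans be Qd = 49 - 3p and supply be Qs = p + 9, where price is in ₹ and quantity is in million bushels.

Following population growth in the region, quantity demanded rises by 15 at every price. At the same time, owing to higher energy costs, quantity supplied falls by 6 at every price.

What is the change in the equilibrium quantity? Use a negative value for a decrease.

-0.75

Initially, 49 - 3p = p + 9, so 40 = 4p and p = 10, Q = 19.
After the shift, demand is Qd = 64 - 3p and supply is Qs = p + 3.
Setting them equal: 64 - 3p = p + 3 → 61 = 4p, so p = 15.25 and Q = 18.25.
ΔQ = 18.25 − 19 = -0.75.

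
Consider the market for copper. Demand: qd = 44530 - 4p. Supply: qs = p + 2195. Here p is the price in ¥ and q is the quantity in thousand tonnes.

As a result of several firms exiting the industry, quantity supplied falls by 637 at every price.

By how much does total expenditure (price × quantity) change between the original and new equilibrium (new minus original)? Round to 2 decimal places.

Solve the original market: 44530 - 4p = p + 2195, hence p = 8467 and q = 10662.
After the shift, demand is qd = 44530 - 4p and supply is qs = p + 1558.
New equilibrium: 44530 - 4p = p + 1558 ⇒ 42972 = 5p ⇒ p = 8594.4, q = 10152.4.
Expenditure moves from 8467×10662 = 90275154 to 8594.4×10152.4 = 87253786.56; change = -3021367.44.

-3021367.44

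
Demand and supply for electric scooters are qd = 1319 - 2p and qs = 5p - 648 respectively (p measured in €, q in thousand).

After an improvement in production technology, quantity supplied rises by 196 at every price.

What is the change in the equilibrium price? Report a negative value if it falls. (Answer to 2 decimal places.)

Before the shock: 1319 - 2p = 5p - 648 ⇒ 1967 = 7p ⇒ p = 281, q = 757.
With the change applied: demand qd = 1319 - 2p, supply qs = 5p - 452.
Clearing the new market: 1319 - 2p = 5p - 452, so p = 253 and q = 813.
Δp = 253 − 281 = -28.00.

-28.00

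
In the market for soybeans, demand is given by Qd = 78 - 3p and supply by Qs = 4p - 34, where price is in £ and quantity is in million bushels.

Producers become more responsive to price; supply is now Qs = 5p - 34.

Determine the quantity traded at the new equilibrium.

Solve the original market: 78 - 3p = 4p - 34, hence p = 16 and Q = 30.
The shock moves the curves to Qd = 78 - 3p and Qs = 5p - 34.
Equate the new curves: 78 - 3p = 5p - 34, giving 112 = 8p, p = 14, Q = 36.

36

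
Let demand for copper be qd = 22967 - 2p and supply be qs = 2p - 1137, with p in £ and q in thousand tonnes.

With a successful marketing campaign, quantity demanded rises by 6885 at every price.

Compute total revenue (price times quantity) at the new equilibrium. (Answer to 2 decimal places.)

111231141.88

Initially, 22967 - 2p = 2p - 1137, so 24104 = 4p and p = 6026, q = 10915.
After the shift, demand is qd = 29852 - 2p and supply is qs = 2p - 1137.
New equilibrium: 29852 - 2p = 2p - 1137 ⇒ 30989 = 4p ⇒ p = 7747.25, q = 14357.5.
New expenditure = 7747.25 × 14357.5 = 111231141.88.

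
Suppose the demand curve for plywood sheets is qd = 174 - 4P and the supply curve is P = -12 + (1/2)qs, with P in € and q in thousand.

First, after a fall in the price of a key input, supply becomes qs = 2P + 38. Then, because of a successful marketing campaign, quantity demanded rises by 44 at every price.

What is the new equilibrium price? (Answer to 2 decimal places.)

30.00

Original equilibrium: 174 - 4P = 2P + 24 gives 150 = 6P, so P = 25 and q = 74.
The shock moves the curves to qd = 218 - 4P and qs = 2P + 38.
Clearing the new market: 218 - 4P = 2P + 38, so P = 30 and q = 98.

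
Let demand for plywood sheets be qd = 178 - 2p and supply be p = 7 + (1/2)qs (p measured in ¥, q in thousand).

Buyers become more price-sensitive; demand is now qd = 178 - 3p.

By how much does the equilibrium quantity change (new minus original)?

-19.2

Before the shock: 178 - 2p = 2p - 14 ⇒ 192 = 4p ⇒ p = 48, q = 82.
The new curves are qd = 178 - 3p (demand) and qs = 2p - 14 (supply).
Clearing the new market: 178 - 3p = 2p - 14, so p = 38.4 and q = 62.8.
Δq = 62.8 − 82 = -19.2.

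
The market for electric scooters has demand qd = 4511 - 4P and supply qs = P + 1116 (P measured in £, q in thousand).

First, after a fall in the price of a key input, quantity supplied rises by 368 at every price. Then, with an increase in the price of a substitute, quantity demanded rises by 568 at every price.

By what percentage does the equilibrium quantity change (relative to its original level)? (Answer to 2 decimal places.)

+22.73

Initially, 4511 - 4P = P + 1116, so 3395 = 5P and P = 679, q = 1795.
The new curves are qd = 5079 - 4P (demand) and qs = P + 1484 (supply).
Equate the new curves: 5079 - 4P = P + 1484, giving 3595 = 5P, P = 719, q = 2203.
%Δq = (2203 − 1795) / 1795 × 100 = +22.73%.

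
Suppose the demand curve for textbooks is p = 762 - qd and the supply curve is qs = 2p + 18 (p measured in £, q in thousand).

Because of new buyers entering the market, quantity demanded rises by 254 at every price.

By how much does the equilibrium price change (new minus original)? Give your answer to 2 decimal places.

Original equilibrium: 762 - p = 2p + 18 gives 744 = 3p, so p = 248 and q = 514.
The shock moves the curves to qd = 1016 - p and qs = 2p + 18.
New equilibrium: 1016 - p = 2p + 18 ⇒ 998 = 3p ⇒ p = 998/3 ≈ 332.6667, q = 2050/3 ≈ 683.3333.
Δp = 332.6667 − 248 = +84.67.

+84.67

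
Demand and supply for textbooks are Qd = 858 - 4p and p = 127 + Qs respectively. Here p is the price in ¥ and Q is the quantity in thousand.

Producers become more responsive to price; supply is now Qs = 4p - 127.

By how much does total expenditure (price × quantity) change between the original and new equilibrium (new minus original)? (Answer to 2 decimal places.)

Initially, 858 - 4p = p - 127, so 985 = 5p and p = 197, Q = 70.
The shock moves the curves to Qd = 858 - 4p and Qs = 4p - 127.
Equate the new curves: 858 - 4p = 4p - 127, giving 985 = 8p, p = 123.125, Q = 365.5.
Expenditure moves from 197×70 = 13790 to 123.125×365.5 = 45002.1875; change = +31212.19.

+31212.19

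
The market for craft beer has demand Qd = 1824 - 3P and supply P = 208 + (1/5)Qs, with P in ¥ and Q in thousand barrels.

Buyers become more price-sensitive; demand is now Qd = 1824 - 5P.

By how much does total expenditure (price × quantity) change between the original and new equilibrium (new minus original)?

-156231.2

Initially, 1824 - 3P = 5P - 1040, so 2864 = 8P and P = 358, Q = 750.
The shock moves the curves to Qd = 1824 - 5P and Qs = 5P - 1040.
Setting them equal: 1824 - 5P = 5P - 1040 → 2864 = 10P, so P = 286.4 and Q = 392.
Expenditure moves from 358×750 = 268500 to 286.4×392 = 112268.8; change = -156231.2.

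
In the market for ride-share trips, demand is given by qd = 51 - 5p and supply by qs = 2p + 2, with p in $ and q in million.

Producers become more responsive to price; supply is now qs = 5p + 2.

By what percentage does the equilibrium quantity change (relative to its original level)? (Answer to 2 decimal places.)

Before the shock: 51 - 5p = 2p + 2 ⇒ 49 = 7p ⇒ p = 7, q = 16.
The new curves are qd = 51 - 5p (demand) and qs = 5p + 2 (supply).
New equilibrium: 51 - 5p = 5p + 2 ⇒ 49 = 10p ⇒ p = 4.9, q = 26.5.
%Δq = (26.5 − 16) / 16 × 100 = +65.63%.

+65.63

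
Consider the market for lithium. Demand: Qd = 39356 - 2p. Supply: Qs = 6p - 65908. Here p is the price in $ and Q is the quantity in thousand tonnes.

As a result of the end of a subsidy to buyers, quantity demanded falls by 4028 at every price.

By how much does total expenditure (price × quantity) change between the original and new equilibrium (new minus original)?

-44794884.5

Initially, 39356 - 2p = 6p - 65908, so 105264 = 8p and p = 13158, Q = 13040.
The new curves are Qd = 35328 - 2p (demand) and Qs = 6p - 65908 (supply).
Setting them equal: 35328 - 2p = 6p - 65908 → 101236 = 8p, so p = 12654.5 and Q = 10019.
Expenditure moves from 13158×13040 = 171580320 to 12654.5×10019 = 126785435.5; change = -44794884.5.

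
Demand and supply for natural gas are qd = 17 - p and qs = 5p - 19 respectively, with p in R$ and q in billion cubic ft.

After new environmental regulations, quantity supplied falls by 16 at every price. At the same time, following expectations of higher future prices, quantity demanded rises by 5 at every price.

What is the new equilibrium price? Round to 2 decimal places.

9.50

Initially, 17 - p = 5p - 19, so 36 = 6p and p = 6, q = 11.
After the shift, demand is qd = 22 - p and supply is qs = 5p - 35.
Equate the new curves: 22 - p = 5p - 35, giving 57 = 6p, p = 9.5, q = 12.5.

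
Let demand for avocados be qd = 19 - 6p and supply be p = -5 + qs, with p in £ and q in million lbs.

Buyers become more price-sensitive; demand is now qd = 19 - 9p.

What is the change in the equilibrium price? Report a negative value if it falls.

-0.6

Original equilibrium: 19 - 6p = p + 5 gives 14 = 7p, so p = 2 and q = 7.
The shock moves the curves to qd = 19 - 9p and qs = p + 5.
Equate the new curves: 19 - 9p = p + 5, giving 14 = 10p, p = 1.4, q = 6.4.
Δp = 1.4 − 2 = -0.6.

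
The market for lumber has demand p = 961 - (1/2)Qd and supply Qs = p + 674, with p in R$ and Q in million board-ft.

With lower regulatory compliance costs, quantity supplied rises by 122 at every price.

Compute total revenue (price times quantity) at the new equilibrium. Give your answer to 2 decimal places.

Before the shock: 1922 - 2p = p + 674 ⇒ 1248 = 3p ⇒ p = 416, Q = 1090.
The new curves are Qd = 1922 - 2p (demand) and Qs = p + 796 (supply).
Equate the new curves: 1922 - 2p = p + 796, giving 1126 = 3p, p = 1126/3 ≈ 375.3333, Q = 3514/3 ≈ 1171.3333.
New expenditure = 375.3333 × 1171.3333 = 439640.44.

439640.44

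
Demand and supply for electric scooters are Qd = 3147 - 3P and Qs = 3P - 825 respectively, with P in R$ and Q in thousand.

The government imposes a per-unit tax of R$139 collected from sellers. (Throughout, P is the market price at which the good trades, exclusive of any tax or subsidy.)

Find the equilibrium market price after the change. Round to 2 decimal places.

Original equilibrium: 3147 - 3P = 3P - 825 gives 3972 = 6P, so P = 662 and Q = 1161.
Since sellers keep the price net of the tax, the effective supply curve becomes Qs = 3P - 1242.
Setting them equal: 3147 - 3P = 3P - 1242 → 4389 = 6P, so P = 731.5 and Q = 952.5.

731.50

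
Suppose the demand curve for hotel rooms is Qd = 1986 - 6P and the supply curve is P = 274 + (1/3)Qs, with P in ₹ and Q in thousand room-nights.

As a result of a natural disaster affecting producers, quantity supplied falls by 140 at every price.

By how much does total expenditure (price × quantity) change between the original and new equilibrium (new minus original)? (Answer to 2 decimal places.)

Solve the original market: 1986 - 6P = 3P - 822, hence P = 312 and Q = 114.
The new curves are Qd = 1986 - 6P (demand) and Qs = 3P - 962 (supply).
Clearing the new market: 1986 - 6P = 3P - 962, so P = 2948/9 ≈ 327.5556 and Q = 62/3 ≈ 20.6667.
Expenditure moves from 312×114 = 35568 to 327.5556×20.6667 = 6769.4815; change = -28798.52.

-28798.52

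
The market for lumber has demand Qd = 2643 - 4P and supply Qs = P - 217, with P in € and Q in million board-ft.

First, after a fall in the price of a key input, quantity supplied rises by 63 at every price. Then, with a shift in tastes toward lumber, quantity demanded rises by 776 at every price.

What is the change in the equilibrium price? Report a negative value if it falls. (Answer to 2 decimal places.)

Before the shock: 2643 - 4P = P - 217 ⇒ 2860 = 5P ⇒ P = 572, Q = 355.
After the shift, demand is Qd = 3419 - 4P and supply is Qs = P - 154.
Setting them equal: 3419 - 4P = P - 154 → 3573 = 5P, so P = 714.6 and Q = 560.6.
ΔP = 714.6 − 572 = +142.60.

+142.60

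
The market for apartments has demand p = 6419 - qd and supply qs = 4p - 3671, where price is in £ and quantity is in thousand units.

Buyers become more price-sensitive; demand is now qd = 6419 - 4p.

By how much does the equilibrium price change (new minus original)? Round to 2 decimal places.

-756.75

Solve the original market: 6419 - p = 4p - 3671, hence p = 2018 and q = 4401.
The new curves are qd = 6419 - 4p (demand) and qs = 4p - 3671 (supply).
New equilibrium: 6419 - 4p = 4p - 3671 ⇒ 10090 = 8p ⇒ p = 1261.25, q = 1374.
Δp = 1261.25 − 2018 = -756.75.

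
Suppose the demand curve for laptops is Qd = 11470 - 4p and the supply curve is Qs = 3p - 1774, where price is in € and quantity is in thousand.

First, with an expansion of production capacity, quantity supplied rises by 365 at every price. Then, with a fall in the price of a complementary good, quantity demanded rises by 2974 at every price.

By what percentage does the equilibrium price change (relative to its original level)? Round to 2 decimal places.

+19.70

Initially, 11470 - 4p = 3p - 1774, so 13244 = 7p and p = 1892, Q = 3902.
The new curves are Qd = 14444 - 4p (demand) and Qs = 3p - 1409 (supply).
Clearing the new market: 14444 - 4p = 3p - 1409, so p = 15853/7 ≈ 2264.7143 and Q = 37696/7 ≈ 5385.1429.
%Δp = (2264.7143 − 1892) / 1892 × 100 = +19.70%.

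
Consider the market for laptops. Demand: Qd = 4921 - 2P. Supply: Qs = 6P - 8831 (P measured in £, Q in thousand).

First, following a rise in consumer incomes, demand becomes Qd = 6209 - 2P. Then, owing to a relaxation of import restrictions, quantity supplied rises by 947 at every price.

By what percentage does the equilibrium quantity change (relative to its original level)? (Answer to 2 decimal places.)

Original equilibrium: 4921 - 2P = 6P - 8831 gives 13752 = 8P, so P = 1719 and Q = 1483.
With the change applied: demand Qd = 6209 - 2P, supply Qs = 6P - 7884.
New equilibrium: 6209 - 2P = 6P - 7884 ⇒ 14093 = 8P ⇒ P = 1761.625, Q = 2685.75.
%ΔQ = (2685.75 − 1483) / 1483 × 100 = +81.10%.

+81.10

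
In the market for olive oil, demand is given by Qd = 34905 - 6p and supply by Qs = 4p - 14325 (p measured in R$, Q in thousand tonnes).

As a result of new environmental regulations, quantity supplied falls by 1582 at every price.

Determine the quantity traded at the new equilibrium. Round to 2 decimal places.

Initially, 34905 - 6p = 4p - 14325, so 49230 = 10p and p = 4923, Q = 5367.
The new curves are Qd = 34905 - 6p (demand) and Qs = 4p - 15907 (supply).
New equilibrium: 34905 - 6p = 4p - 15907 ⇒ 50812 = 10p ⇒ p = 5081.2, Q = 4417.8.

4417.80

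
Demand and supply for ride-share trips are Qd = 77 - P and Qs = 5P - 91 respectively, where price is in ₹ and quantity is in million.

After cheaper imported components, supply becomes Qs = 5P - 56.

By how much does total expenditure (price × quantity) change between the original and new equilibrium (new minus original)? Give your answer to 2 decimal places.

Original equilibrium: 77 - P = 5P - 91 gives 168 = 6P, so P = 28 and Q = 49.
The new curves are Qd = 77 - P (demand) and Qs = 5P - 56 (supply).
New equilibrium: 77 - P = 5P - 56 ⇒ 133 = 6P ⇒ P = 133/6 ≈ 22.1667, Q = 329/6 ≈ 54.8333.
Expenditure moves from 28×49 = 1372 to 22.1667×54.8333 = 1215.4722; change = -156.53.

-156.53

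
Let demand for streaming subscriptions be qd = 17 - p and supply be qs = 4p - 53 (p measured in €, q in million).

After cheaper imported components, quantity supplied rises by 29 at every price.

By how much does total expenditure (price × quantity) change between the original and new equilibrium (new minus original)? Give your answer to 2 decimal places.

+30.16

Initially, 17 - p = 4p - 53, so 70 = 5p and p = 14, q = 3.
The new curves are qd = 17 - p (demand) and qs = 4p - 24 (supply).
Equate the new curves: 17 - p = 4p - 24, giving 41 = 5p, p = 8.2, q = 8.8.
Expenditure moves from 14×3 = 42 to 8.2×8.8 = 72.16; change = +30.16.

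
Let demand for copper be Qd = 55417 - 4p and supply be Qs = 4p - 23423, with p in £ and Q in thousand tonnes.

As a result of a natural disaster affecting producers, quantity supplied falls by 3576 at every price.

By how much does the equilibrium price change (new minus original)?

+447

Initially, 55417 - 4p = 4p - 23423, so 78840 = 8p and p = 9855, Q = 15997.
After the shift, demand is Qd = 55417 - 4p and supply is Qs = 4p - 26999.
Clearing the new market: 55417 - 4p = 4p - 26999, so p = 10302 and Q = 14209.
Δp = 10302 − 9855 = +447.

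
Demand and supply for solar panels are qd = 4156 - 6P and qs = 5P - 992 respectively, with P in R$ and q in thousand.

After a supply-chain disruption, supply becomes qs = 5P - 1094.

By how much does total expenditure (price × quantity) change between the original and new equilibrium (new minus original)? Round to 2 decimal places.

-14054.08

Initially, 4156 - 6P = 5P - 992, so 5148 = 11P and P = 468, q = 1348.
After the shift, demand is qd = 4156 - 6P and supply is qs = 5P - 1094.
New equilibrium: 4156 - 6P = 5P - 1094 ⇒ 5250 = 11P ⇒ P = 5250/11 ≈ 477.2727, q = 14216/11 ≈ 1292.3636.
Expenditure moves from 468×1348 = 630864 to 477.2727×1292.3636 = 616809.9174; change = -14054.08.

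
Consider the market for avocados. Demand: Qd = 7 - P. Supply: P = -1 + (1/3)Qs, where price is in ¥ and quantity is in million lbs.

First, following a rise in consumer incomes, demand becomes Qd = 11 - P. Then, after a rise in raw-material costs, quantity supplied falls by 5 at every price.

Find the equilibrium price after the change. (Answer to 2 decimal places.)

Solve the original market: 7 - P = 3P + 3, hence P = 1 and Q = 6.
With the change applied: demand Qd = 11 - P, supply Qs = 3P - 2.
New equilibrium: 11 - P = 3P - 2 ⇒ 13 = 4P ⇒ P = 3.25, Q = 7.75.

3.25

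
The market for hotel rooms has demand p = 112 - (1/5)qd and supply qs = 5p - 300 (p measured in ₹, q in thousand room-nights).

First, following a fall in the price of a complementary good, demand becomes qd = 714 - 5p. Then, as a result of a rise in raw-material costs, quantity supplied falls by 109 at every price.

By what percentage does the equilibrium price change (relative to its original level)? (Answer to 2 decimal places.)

+30.58

Before the shock: 560 - 5p = 5p - 300 ⇒ 860 = 10p ⇒ p = 86, q = 130.
The new curves are qd = 714 - 5p (demand) and qs = 5p - 409 (supply).
Setting them equal: 714 - 5p = 5p - 409 → 1123 = 10p, so p = 112.3 and q = 152.5.
%Δp = (112.3 − 86) / 86 × 100 = +30.58%.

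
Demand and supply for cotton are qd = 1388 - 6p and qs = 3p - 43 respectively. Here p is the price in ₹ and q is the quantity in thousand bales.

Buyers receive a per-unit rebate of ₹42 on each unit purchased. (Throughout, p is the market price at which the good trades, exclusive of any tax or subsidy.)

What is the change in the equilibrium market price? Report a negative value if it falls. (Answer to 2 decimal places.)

Original equilibrium: 1388 - 6p = 3p - 43 gives 1431 = 9p, so p = 159 and q = 434.
Since buyers' out-of-pocket price is the market price minus the rebate, the effective demand curve becomes qd = 1640 - 6p.
New equilibrium: 1640 - 6p = 3p - 43 ⇒ 1683 = 9p ⇒ p = 187, q = 518.
Δp = 187 − 159 = +28.00.

+28.00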